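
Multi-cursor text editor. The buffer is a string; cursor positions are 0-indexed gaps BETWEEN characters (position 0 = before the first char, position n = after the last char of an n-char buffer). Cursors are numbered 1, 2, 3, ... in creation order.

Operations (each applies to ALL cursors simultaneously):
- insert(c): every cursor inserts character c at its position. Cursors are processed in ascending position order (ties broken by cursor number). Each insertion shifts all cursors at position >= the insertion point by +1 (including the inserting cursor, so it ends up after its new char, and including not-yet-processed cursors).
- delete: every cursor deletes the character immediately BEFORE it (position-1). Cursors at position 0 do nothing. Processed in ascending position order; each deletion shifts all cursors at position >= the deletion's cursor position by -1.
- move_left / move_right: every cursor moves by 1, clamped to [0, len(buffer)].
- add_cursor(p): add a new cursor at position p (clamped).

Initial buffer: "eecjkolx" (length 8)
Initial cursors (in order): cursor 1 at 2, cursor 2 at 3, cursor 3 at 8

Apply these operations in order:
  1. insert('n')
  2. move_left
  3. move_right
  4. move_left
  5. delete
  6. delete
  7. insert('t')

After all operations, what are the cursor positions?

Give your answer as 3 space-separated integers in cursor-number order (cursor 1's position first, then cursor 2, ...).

After op 1 (insert('n')): buffer="eencnjkolxn" (len 11), cursors c1@3 c2@5 c3@11, authorship ..1.2.....3
After op 2 (move_left): buffer="eencnjkolxn" (len 11), cursors c1@2 c2@4 c3@10, authorship ..1.2.....3
After op 3 (move_right): buffer="eencnjkolxn" (len 11), cursors c1@3 c2@5 c3@11, authorship ..1.2.....3
After op 4 (move_left): buffer="eencnjkolxn" (len 11), cursors c1@2 c2@4 c3@10, authorship ..1.2.....3
After op 5 (delete): buffer="ennjkoln" (len 8), cursors c1@1 c2@2 c3@7, authorship .12....3
After op 6 (delete): buffer="njkon" (len 5), cursors c1@0 c2@0 c3@4, authorship 2...3
After op 7 (insert('t')): buffer="ttnjkotn" (len 8), cursors c1@2 c2@2 c3@7, authorship 122...33

Answer: 2 2 7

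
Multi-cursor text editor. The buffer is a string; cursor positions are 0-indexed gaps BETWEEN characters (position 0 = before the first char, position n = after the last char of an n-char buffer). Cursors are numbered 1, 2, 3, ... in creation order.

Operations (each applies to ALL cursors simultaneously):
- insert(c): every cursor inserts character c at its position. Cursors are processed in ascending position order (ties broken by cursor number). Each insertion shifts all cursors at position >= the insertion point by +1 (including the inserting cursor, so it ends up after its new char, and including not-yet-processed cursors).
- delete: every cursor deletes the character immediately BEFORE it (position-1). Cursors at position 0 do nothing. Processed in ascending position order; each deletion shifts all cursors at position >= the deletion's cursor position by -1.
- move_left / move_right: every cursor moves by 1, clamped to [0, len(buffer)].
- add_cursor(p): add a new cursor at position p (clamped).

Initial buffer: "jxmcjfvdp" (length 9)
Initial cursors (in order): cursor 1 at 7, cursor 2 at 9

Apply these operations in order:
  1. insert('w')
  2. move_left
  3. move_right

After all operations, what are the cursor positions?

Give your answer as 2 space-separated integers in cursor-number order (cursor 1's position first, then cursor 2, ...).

Answer: 8 11

Derivation:
After op 1 (insert('w')): buffer="jxmcjfvwdpw" (len 11), cursors c1@8 c2@11, authorship .......1..2
After op 2 (move_left): buffer="jxmcjfvwdpw" (len 11), cursors c1@7 c2@10, authorship .......1..2
After op 3 (move_right): buffer="jxmcjfvwdpw" (len 11), cursors c1@8 c2@11, authorship .......1..2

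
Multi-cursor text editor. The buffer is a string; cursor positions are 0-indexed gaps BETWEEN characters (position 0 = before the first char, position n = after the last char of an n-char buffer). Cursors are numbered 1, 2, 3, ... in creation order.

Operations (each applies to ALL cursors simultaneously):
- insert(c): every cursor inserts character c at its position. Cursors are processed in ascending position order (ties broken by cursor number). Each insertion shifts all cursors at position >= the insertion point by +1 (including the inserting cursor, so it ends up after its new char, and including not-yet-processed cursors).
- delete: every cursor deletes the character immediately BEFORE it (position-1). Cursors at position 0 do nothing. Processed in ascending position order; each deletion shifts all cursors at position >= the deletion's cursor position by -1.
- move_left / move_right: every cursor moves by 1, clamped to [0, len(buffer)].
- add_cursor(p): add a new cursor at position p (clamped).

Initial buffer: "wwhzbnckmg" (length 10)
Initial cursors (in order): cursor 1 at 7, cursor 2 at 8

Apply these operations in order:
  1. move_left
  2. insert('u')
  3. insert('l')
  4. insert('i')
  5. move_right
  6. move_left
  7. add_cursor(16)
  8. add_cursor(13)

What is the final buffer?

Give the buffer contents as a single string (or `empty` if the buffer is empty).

Answer: wwhzbnuliculikmg

Derivation:
After op 1 (move_left): buffer="wwhzbnckmg" (len 10), cursors c1@6 c2@7, authorship ..........
After op 2 (insert('u')): buffer="wwhzbnucukmg" (len 12), cursors c1@7 c2@9, authorship ......1.2...
After op 3 (insert('l')): buffer="wwhzbnulculkmg" (len 14), cursors c1@8 c2@11, authorship ......11.22...
After op 4 (insert('i')): buffer="wwhzbnuliculikmg" (len 16), cursors c1@9 c2@13, authorship ......111.222...
After op 5 (move_right): buffer="wwhzbnuliculikmg" (len 16), cursors c1@10 c2@14, authorship ......111.222...
After op 6 (move_left): buffer="wwhzbnuliculikmg" (len 16), cursors c1@9 c2@13, authorship ......111.222...
After op 7 (add_cursor(16)): buffer="wwhzbnuliculikmg" (len 16), cursors c1@9 c2@13 c3@16, authorship ......111.222...
After op 8 (add_cursor(13)): buffer="wwhzbnuliculikmg" (len 16), cursors c1@9 c2@13 c4@13 c3@16, authorship ......111.222...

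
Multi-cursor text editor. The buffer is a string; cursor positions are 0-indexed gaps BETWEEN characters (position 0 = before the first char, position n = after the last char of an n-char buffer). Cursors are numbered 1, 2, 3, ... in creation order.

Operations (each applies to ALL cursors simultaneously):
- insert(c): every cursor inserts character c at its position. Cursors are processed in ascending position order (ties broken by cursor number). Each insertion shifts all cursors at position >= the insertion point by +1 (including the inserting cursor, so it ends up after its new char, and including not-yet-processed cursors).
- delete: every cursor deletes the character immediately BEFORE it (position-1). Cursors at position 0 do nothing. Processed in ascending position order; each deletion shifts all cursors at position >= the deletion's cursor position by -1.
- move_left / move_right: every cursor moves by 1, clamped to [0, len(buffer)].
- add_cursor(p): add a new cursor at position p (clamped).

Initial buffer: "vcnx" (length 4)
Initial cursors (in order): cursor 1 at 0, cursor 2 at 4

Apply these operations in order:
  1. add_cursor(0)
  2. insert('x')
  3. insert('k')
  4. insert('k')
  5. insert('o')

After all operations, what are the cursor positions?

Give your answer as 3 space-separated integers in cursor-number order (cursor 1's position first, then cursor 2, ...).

After op 1 (add_cursor(0)): buffer="vcnx" (len 4), cursors c1@0 c3@0 c2@4, authorship ....
After op 2 (insert('x')): buffer="xxvcnxx" (len 7), cursors c1@2 c3@2 c2@7, authorship 13....2
After op 3 (insert('k')): buffer="xxkkvcnxxk" (len 10), cursors c1@4 c3@4 c2@10, authorship 1313....22
After op 4 (insert('k')): buffer="xxkkkkvcnxxkk" (len 13), cursors c1@6 c3@6 c2@13, authorship 131313....222
After op 5 (insert('o')): buffer="xxkkkkoovcnxxkko" (len 16), cursors c1@8 c3@8 c2@16, authorship 13131313....2222

Answer: 8 16 8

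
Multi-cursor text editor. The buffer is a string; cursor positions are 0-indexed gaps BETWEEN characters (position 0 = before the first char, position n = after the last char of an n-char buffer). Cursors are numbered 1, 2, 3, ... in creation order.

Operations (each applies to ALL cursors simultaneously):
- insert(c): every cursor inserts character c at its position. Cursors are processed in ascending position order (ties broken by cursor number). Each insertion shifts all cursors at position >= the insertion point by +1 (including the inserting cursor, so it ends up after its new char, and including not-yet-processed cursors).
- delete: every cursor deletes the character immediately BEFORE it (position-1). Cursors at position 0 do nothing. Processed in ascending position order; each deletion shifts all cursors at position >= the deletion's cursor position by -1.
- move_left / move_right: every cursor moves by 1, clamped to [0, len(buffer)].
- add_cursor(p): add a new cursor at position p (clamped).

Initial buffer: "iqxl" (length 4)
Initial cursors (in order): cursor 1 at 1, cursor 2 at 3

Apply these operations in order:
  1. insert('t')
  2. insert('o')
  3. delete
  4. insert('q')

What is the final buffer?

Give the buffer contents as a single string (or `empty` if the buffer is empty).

After op 1 (insert('t')): buffer="itqxtl" (len 6), cursors c1@2 c2@5, authorship .1..2.
After op 2 (insert('o')): buffer="itoqxtol" (len 8), cursors c1@3 c2@7, authorship .11..22.
After op 3 (delete): buffer="itqxtl" (len 6), cursors c1@2 c2@5, authorship .1..2.
After op 4 (insert('q')): buffer="itqqxtql" (len 8), cursors c1@3 c2@7, authorship .11..22.

Answer: itqqxtql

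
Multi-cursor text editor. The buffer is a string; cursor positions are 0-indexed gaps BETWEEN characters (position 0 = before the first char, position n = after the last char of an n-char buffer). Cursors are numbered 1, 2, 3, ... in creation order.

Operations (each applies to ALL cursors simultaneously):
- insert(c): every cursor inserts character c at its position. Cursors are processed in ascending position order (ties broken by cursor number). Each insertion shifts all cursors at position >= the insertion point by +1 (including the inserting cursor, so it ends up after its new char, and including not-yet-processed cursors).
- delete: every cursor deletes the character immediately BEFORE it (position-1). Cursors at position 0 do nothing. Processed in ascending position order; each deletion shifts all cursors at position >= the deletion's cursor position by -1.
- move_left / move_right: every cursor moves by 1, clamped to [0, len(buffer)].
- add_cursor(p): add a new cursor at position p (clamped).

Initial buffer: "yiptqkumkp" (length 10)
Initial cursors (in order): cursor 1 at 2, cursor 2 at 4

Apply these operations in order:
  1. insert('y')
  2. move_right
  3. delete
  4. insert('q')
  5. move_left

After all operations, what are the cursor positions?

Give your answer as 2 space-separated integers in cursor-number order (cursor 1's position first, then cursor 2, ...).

Answer: 3 6

Derivation:
After op 1 (insert('y')): buffer="yiyptyqkumkp" (len 12), cursors c1@3 c2@6, authorship ..1..2......
After op 2 (move_right): buffer="yiyptyqkumkp" (len 12), cursors c1@4 c2@7, authorship ..1..2......
After op 3 (delete): buffer="yiytykumkp" (len 10), cursors c1@3 c2@5, authorship ..1.2.....
After op 4 (insert('q')): buffer="yiyqtyqkumkp" (len 12), cursors c1@4 c2@7, authorship ..11.22.....
After op 5 (move_left): buffer="yiyqtyqkumkp" (len 12), cursors c1@3 c2@6, authorship ..11.22.....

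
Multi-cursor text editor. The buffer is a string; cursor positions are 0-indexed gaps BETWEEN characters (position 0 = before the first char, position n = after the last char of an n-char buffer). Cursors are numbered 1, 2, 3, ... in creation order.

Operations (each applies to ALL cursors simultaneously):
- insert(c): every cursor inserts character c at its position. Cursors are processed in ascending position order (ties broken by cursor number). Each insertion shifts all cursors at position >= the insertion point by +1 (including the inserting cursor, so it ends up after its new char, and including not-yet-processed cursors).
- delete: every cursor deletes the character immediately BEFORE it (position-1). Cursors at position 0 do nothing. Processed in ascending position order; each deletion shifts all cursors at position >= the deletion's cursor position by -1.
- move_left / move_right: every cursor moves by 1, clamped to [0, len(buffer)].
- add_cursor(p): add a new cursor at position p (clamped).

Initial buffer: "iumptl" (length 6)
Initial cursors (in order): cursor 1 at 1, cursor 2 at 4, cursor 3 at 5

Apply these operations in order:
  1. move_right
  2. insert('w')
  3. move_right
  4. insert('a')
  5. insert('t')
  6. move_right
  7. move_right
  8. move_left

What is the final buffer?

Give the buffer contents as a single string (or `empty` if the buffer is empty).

After op 1 (move_right): buffer="iumptl" (len 6), cursors c1@2 c2@5 c3@6, authorship ......
After op 2 (insert('w')): buffer="iuwmptwlw" (len 9), cursors c1@3 c2@7 c3@9, authorship ..1...2.3
After op 3 (move_right): buffer="iuwmptwlw" (len 9), cursors c1@4 c2@8 c3@9, authorship ..1...2.3
After op 4 (insert('a')): buffer="iuwmaptwlawa" (len 12), cursors c1@5 c2@10 c3@12, authorship ..1.1..2.233
After op 5 (insert('t')): buffer="iuwmatptwlatwat" (len 15), cursors c1@6 c2@12 c3@15, authorship ..1.11..2.22333
After op 6 (move_right): buffer="iuwmatptwlatwat" (len 15), cursors c1@7 c2@13 c3@15, authorship ..1.11..2.22333
After op 7 (move_right): buffer="iuwmatptwlatwat" (len 15), cursors c1@8 c2@14 c3@15, authorship ..1.11..2.22333
After op 8 (move_left): buffer="iuwmatptwlatwat" (len 15), cursors c1@7 c2@13 c3@14, authorship ..1.11..2.22333

Answer: iuwmatptwlatwat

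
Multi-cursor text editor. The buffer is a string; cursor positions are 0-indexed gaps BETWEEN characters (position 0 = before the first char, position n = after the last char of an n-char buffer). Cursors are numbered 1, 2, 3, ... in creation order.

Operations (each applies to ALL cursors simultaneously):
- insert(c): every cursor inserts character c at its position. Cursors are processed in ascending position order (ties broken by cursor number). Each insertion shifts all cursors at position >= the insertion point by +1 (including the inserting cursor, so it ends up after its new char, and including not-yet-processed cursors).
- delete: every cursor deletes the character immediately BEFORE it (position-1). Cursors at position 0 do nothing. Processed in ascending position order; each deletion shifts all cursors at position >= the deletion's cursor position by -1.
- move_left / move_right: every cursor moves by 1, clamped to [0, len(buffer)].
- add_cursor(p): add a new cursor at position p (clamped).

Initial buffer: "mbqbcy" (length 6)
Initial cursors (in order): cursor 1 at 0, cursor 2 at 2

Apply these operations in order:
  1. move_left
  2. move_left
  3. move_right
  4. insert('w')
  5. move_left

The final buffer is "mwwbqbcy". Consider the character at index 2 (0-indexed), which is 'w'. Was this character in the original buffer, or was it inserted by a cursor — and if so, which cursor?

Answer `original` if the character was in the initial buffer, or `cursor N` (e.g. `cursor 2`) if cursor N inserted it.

After op 1 (move_left): buffer="mbqbcy" (len 6), cursors c1@0 c2@1, authorship ......
After op 2 (move_left): buffer="mbqbcy" (len 6), cursors c1@0 c2@0, authorship ......
After op 3 (move_right): buffer="mbqbcy" (len 6), cursors c1@1 c2@1, authorship ......
After op 4 (insert('w')): buffer="mwwbqbcy" (len 8), cursors c1@3 c2@3, authorship .12.....
After op 5 (move_left): buffer="mwwbqbcy" (len 8), cursors c1@2 c2@2, authorship .12.....
Authorship (.=original, N=cursor N): . 1 2 . . . . .
Index 2: author = 2

Answer: cursor 2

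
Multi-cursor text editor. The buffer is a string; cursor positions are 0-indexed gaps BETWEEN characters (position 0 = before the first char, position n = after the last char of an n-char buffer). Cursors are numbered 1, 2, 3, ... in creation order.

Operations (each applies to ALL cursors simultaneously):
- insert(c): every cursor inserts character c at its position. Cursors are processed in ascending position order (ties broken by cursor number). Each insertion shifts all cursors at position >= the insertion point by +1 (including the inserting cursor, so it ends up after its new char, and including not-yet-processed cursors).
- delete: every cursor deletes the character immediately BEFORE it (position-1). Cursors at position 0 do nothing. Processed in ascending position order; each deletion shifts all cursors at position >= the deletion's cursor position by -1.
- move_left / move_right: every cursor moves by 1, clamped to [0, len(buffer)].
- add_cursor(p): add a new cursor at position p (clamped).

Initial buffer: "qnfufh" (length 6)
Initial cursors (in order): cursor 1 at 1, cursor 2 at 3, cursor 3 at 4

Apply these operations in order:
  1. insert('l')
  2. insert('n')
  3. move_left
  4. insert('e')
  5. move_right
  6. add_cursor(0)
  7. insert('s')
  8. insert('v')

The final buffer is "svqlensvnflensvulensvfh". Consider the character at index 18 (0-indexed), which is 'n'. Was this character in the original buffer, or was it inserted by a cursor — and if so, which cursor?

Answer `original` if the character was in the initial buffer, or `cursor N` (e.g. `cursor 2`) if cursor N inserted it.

After op 1 (insert('l')): buffer="qlnflulfh" (len 9), cursors c1@2 c2@5 c3@7, authorship .1..2.3..
After op 2 (insert('n')): buffer="qlnnflnulnfh" (len 12), cursors c1@3 c2@7 c3@10, authorship .11..22.33..
After op 3 (move_left): buffer="qlnnflnulnfh" (len 12), cursors c1@2 c2@6 c3@9, authorship .11..22.33..
After op 4 (insert('e')): buffer="qlennflenulenfh" (len 15), cursors c1@3 c2@8 c3@12, authorship .111..222.333..
After op 5 (move_right): buffer="qlennflenulenfh" (len 15), cursors c1@4 c2@9 c3@13, authorship .111..222.333..
After op 6 (add_cursor(0)): buffer="qlennflenulenfh" (len 15), cursors c4@0 c1@4 c2@9 c3@13, authorship .111..222.333..
After op 7 (insert('s')): buffer="sqlensnflensulensfh" (len 19), cursors c4@1 c1@6 c2@12 c3@17, authorship 4.1111..2222.3333..
After op 8 (insert('v')): buffer="svqlensvnflensvulensvfh" (len 23), cursors c4@2 c1@8 c2@15 c3@21, authorship 44.11111..22222.33333..
Authorship (.=original, N=cursor N): 4 4 . 1 1 1 1 1 . . 2 2 2 2 2 . 3 3 3 3 3 . .
Index 18: author = 3

Answer: cursor 3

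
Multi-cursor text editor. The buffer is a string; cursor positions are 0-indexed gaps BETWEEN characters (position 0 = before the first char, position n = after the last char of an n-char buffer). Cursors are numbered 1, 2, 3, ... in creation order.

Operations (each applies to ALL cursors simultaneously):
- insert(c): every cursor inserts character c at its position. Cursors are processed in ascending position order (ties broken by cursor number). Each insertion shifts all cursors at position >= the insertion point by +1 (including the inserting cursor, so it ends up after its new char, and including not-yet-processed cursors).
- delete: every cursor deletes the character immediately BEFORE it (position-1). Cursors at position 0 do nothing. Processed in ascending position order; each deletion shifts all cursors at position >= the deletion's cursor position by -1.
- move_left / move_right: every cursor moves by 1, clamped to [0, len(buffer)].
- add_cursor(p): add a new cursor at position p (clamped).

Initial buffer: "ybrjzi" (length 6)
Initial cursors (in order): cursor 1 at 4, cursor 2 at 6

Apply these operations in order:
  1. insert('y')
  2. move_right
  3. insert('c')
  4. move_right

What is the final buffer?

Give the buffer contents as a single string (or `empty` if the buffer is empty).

After op 1 (insert('y')): buffer="ybrjyziy" (len 8), cursors c1@5 c2@8, authorship ....1..2
After op 2 (move_right): buffer="ybrjyziy" (len 8), cursors c1@6 c2@8, authorship ....1..2
After op 3 (insert('c')): buffer="ybrjyzciyc" (len 10), cursors c1@7 c2@10, authorship ....1.1.22
After op 4 (move_right): buffer="ybrjyzciyc" (len 10), cursors c1@8 c2@10, authorship ....1.1.22

Answer: ybrjyzciyc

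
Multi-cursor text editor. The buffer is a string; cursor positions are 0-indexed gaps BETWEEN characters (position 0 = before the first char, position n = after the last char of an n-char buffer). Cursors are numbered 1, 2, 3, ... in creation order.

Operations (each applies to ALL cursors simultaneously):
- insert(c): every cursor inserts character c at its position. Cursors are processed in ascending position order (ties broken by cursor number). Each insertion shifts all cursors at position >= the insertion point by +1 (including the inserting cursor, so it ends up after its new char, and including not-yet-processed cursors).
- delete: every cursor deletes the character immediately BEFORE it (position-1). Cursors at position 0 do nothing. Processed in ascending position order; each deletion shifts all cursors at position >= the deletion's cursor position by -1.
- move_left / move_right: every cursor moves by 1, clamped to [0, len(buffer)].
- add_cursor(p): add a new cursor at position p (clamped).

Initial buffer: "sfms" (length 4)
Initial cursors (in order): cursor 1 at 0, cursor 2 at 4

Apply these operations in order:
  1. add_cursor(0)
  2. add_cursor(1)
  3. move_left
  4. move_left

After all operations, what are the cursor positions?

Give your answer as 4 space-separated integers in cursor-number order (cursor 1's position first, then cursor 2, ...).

Answer: 0 2 0 0

Derivation:
After op 1 (add_cursor(0)): buffer="sfms" (len 4), cursors c1@0 c3@0 c2@4, authorship ....
After op 2 (add_cursor(1)): buffer="sfms" (len 4), cursors c1@0 c3@0 c4@1 c2@4, authorship ....
After op 3 (move_left): buffer="sfms" (len 4), cursors c1@0 c3@0 c4@0 c2@3, authorship ....
After op 4 (move_left): buffer="sfms" (len 4), cursors c1@0 c3@0 c4@0 c2@2, authorship ....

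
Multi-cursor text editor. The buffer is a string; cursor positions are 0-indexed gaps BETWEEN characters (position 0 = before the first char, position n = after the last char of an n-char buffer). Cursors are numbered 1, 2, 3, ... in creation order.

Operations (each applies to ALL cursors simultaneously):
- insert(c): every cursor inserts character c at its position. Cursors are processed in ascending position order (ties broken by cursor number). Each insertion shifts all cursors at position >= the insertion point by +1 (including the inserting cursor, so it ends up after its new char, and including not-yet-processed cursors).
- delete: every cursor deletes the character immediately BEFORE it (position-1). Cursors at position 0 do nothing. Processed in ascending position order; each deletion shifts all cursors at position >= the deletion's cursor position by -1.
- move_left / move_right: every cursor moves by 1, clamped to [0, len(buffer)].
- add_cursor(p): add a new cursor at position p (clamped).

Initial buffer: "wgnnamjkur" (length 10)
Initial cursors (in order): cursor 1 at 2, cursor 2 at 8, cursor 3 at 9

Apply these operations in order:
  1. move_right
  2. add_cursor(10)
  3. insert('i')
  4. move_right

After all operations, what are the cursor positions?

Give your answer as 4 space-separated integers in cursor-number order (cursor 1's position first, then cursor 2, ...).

After op 1 (move_right): buffer="wgnnamjkur" (len 10), cursors c1@3 c2@9 c3@10, authorship ..........
After op 2 (add_cursor(10)): buffer="wgnnamjkur" (len 10), cursors c1@3 c2@9 c3@10 c4@10, authorship ..........
After op 3 (insert('i')): buffer="wgninamjkuirii" (len 14), cursors c1@4 c2@11 c3@14 c4@14, authorship ...1......2.34
After op 4 (move_right): buffer="wgninamjkuirii" (len 14), cursors c1@5 c2@12 c3@14 c4@14, authorship ...1......2.34

Answer: 5 12 14 14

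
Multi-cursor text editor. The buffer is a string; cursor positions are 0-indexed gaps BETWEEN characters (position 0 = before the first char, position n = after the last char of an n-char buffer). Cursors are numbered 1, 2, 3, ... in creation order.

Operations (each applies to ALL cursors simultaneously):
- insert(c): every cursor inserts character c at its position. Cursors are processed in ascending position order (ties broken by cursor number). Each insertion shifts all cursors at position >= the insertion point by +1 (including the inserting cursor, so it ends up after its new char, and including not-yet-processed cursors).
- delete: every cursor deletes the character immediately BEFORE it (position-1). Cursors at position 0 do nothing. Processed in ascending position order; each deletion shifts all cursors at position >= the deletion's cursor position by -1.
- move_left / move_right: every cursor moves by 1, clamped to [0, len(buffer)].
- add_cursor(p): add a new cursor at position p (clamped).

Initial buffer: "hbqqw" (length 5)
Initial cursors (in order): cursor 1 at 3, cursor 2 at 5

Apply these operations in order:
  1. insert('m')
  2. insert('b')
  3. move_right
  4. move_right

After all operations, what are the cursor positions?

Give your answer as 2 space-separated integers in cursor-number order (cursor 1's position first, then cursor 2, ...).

After op 1 (insert('m')): buffer="hbqmqwm" (len 7), cursors c1@4 c2@7, authorship ...1..2
After op 2 (insert('b')): buffer="hbqmbqwmb" (len 9), cursors c1@5 c2@9, authorship ...11..22
After op 3 (move_right): buffer="hbqmbqwmb" (len 9), cursors c1@6 c2@9, authorship ...11..22
After op 4 (move_right): buffer="hbqmbqwmb" (len 9), cursors c1@7 c2@9, authorship ...11..22

Answer: 7 9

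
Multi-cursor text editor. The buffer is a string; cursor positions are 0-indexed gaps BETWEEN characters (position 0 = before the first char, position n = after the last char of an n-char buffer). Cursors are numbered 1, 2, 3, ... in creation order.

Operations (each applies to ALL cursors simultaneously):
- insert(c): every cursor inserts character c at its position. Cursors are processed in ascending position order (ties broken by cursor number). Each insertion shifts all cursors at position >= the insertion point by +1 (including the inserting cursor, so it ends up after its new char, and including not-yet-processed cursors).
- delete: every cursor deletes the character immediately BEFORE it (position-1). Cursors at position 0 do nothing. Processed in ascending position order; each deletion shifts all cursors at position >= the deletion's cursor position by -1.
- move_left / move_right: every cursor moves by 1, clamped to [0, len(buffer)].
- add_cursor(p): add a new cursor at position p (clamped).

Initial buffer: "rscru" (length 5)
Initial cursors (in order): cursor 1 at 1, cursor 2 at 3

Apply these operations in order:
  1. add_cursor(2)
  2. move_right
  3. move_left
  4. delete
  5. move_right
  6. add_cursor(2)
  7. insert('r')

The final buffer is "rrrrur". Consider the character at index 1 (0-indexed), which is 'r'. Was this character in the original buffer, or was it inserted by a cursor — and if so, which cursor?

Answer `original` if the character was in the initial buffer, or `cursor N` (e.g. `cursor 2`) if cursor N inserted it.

Answer: cursor 1

Derivation:
After op 1 (add_cursor(2)): buffer="rscru" (len 5), cursors c1@1 c3@2 c2@3, authorship .....
After op 2 (move_right): buffer="rscru" (len 5), cursors c1@2 c3@3 c2@4, authorship .....
After op 3 (move_left): buffer="rscru" (len 5), cursors c1@1 c3@2 c2@3, authorship .....
After op 4 (delete): buffer="ru" (len 2), cursors c1@0 c2@0 c3@0, authorship ..
After op 5 (move_right): buffer="ru" (len 2), cursors c1@1 c2@1 c3@1, authorship ..
After op 6 (add_cursor(2)): buffer="ru" (len 2), cursors c1@1 c2@1 c3@1 c4@2, authorship ..
After op 7 (insert('r')): buffer="rrrrur" (len 6), cursors c1@4 c2@4 c3@4 c4@6, authorship .123.4
Authorship (.=original, N=cursor N): . 1 2 3 . 4
Index 1: author = 1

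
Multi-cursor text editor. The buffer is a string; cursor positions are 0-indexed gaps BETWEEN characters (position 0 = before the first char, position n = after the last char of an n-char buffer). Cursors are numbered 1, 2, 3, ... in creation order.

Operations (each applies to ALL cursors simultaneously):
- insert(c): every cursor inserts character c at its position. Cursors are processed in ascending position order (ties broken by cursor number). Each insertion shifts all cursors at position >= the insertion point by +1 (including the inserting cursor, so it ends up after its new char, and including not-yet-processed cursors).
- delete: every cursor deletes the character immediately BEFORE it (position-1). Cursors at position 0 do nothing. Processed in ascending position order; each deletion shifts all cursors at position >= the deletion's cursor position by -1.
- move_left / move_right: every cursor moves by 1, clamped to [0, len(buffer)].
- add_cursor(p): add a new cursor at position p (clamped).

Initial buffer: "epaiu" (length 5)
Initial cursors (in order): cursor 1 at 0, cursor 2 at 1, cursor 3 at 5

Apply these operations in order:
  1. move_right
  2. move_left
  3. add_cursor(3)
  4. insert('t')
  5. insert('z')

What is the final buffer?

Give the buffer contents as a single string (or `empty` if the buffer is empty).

After op 1 (move_right): buffer="epaiu" (len 5), cursors c1@1 c2@2 c3@5, authorship .....
After op 2 (move_left): buffer="epaiu" (len 5), cursors c1@0 c2@1 c3@4, authorship .....
After op 3 (add_cursor(3)): buffer="epaiu" (len 5), cursors c1@0 c2@1 c4@3 c3@4, authorship .....
After op 4 (insert('t')): buffer="tetpatitu" (len 9), cursors c1@1 c2@3 c4@6 c3@8, authorship 1.2..4.3.
After op 5 (insert('z')): buffer="tzetzpatzitzu" (len 13), cursors c1@2 c2@5 c4@9 c3@12, authorship 11.22..44.33.

Answer: tzetzpatzitzu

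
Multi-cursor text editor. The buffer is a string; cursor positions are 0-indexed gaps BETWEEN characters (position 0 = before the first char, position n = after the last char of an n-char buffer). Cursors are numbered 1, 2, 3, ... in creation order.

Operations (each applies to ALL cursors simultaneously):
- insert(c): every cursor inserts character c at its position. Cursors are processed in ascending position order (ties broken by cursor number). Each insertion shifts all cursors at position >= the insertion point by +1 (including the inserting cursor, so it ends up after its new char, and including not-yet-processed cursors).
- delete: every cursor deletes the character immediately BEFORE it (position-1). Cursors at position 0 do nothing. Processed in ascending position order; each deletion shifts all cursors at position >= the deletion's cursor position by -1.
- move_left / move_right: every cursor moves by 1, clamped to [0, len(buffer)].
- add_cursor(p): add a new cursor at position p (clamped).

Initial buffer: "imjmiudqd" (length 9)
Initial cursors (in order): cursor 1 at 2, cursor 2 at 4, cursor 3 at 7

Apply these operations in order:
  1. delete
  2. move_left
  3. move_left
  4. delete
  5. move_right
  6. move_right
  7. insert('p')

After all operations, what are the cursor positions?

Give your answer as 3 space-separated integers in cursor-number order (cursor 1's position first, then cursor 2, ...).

Answer: 4 4 6

Derivation:
After op 1 (delete): buffer="ijiuqd" (len 6), cursors c1@1 c2@2 c3@4, authorship ......
After op 2 (move_left): buffer="ijiuqd" (len 6), cursors c1@0 c2@1 c3@3, authorship ......
After op 3 (move_left): buffer="ijiuqd" (len 6), cursors c1@0 c2@0 c3@2, authorship ......
After op 4 (delete): buffer="iiuqd" (len 5), cursors c1@0 c2@0 c3@1, authorship .....
After op 5 (move_right): buffer="iiuqd" (len 5), cursors c1@1 c2@1 c3@2, authorship .....
After op 6 (move_right): buffer="iiuqd" (len 5), cursors c1@2 c2@2 c3@3, authorship .....
After op 7 (insert('p')): buffer="iippupqd" (len 8), cursors c1@4 c2@4 c3@6, authorship ..12.3..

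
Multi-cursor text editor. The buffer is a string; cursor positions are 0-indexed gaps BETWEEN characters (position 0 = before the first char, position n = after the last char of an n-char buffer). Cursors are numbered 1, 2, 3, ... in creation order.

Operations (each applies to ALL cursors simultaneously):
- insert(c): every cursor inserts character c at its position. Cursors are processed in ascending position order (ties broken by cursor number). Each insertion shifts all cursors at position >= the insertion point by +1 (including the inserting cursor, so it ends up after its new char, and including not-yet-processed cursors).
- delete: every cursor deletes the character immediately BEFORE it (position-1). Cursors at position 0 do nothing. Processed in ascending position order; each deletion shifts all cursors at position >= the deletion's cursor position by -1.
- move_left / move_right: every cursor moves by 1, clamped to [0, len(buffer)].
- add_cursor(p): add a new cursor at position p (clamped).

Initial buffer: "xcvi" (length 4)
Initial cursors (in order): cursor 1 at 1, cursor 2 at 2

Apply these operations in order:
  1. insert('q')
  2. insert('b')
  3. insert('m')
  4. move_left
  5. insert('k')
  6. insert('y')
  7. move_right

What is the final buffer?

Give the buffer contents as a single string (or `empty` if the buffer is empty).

Answer: xqbkymcqbkymvi

Derivation:
After op 1 (insert('q')): buffer="xqcqvi" (len 6), cursors c1@2 c2@4, authorship .1.2..
After op 2 (insert('b')): buffer="xqbcqbvi" (len 8), cursors c1@3 c2@6, authorship .11.22..
After op 3 (insert('m')): buffer="xqbmcqbmvi" (len 10), cursors c1@4 c2@8, authorship .111.222..
After op 4 (move_left): buffer="xqbmcqbmvi" (len 10), cursors c1@3 c2@7, authorship .111.222..
After op 5 (insert('k')): buffer="xqbkmcqbkmvi" (len 12), cursors c1@4 c2@9, authorship .1111.2222..
After op 6 (insert('y')): buffer="xqbkymcqbkymvi" (len 14), cursors c1@5 c2@11, authorship .11111.22222..
After op 7 (move_right): buffer="xqbkymcqbkymvi" (len 14), cursors c1@6 c2@12, authorship .11111.22222..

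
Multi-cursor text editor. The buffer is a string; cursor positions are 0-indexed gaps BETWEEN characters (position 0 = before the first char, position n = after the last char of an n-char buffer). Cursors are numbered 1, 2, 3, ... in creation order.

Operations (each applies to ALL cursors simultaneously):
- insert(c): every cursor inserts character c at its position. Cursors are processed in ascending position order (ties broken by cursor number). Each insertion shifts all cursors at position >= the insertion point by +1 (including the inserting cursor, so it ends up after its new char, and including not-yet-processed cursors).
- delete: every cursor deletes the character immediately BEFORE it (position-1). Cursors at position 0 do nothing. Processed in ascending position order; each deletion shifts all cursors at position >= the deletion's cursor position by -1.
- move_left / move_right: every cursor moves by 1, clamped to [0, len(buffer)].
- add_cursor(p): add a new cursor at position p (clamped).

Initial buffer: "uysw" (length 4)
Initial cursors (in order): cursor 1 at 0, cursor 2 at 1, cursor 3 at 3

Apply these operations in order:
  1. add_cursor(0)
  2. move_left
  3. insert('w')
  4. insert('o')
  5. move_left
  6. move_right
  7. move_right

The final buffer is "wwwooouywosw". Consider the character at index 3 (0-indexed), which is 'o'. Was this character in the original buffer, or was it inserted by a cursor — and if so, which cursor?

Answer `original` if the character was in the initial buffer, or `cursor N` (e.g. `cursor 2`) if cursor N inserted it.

After op 1 (add_cursor(0)): buffer="uysw" (len 4), cursors c1@0 c4@0 c2@1 c3@3, authorship ....
After op 2 (move_left): buffer="uysw" (len 4), cursors c1@0 c2@0 c4@0 c3@2, authorship ....
After op 3 (insert('w')): buffer="wwwuywsw" (len 8), cursors c1@3 c2@3 c4@3 c3@6, authorship 124..3..
After op 4 (insert('o')): buffer="wwwooouywosw" (len 12), cursors c1@6 c2@6 c4@6 c3@10, authorship 124124..33..
After op 5 (move_left): buffer="wwwooouywosw" (len 12), cursors c1@5 c2@5 c4@5 c3@9, authorship 124124..33..
After op 6 (move_right): buffer="wwwooouywosw" (len 12), cursors c1@6 c2@6 c4@6 c3@10, authorship 124124..33..
After op 7 (move_right): buffer="wwwooouywosw" (len 12), cursors c1@7 c2@7 c4@7 c3@11, authorship 124124..33..
Authorship (.=original, N=cursor N): 1 2 4 1 2 4 . . 3 3 . .
Index 3: author = 1

Answer: cursor 1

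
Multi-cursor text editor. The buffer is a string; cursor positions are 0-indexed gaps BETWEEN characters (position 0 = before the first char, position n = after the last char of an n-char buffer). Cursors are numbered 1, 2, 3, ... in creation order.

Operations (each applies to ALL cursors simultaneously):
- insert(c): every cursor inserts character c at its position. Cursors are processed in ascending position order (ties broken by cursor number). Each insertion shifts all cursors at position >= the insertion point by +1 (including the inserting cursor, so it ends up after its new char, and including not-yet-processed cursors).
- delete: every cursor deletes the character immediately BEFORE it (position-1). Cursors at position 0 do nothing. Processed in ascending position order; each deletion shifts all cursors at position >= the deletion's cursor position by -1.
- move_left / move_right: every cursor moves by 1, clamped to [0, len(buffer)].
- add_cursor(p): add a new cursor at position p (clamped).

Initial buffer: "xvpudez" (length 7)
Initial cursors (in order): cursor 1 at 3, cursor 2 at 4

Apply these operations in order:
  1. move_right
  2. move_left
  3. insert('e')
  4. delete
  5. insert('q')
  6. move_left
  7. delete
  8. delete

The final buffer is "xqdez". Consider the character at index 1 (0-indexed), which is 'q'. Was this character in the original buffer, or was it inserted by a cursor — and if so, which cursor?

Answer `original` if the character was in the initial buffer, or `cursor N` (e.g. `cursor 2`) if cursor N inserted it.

After op 1 (move_right): buffer="xvpudez" (len 7), cursors c1@4 c2@5, authorship .......
After op 2 (move_left): buffer="xvpudez" (len 7), cursors c1@3 c2@4, authorship .......
After op 3 (insert('e')): buffer="xvpeuedez" (len 9), cursors c1@4 c2@6, authorship ...1.2...
After op 4 (delete): buffer="xvpudez" (len 7), cursors c1@3 c2@4, authorship .......
After op 5 (insert('q')): buffer="xvpquqdez" (len 9), cursors c1@4 c2@6, authorship ...1.2...
After op 6 (move_left): buffer="xvpquqdez" (len 9), cursors c1@3 c2@5, authorship ...1.2...
After op 7 (delete): buffer="xvqqdez" (len 7), cursors c1@2 c2@3, authorship ..12...
After op 8 (delete): buffer="xqdez" (len 5), cursors c1@1 c2@1, authorship .2...
Authorship (.=original, N=cursor N): . 2 . . .
Index 1: author = 2

Answer: cursor 2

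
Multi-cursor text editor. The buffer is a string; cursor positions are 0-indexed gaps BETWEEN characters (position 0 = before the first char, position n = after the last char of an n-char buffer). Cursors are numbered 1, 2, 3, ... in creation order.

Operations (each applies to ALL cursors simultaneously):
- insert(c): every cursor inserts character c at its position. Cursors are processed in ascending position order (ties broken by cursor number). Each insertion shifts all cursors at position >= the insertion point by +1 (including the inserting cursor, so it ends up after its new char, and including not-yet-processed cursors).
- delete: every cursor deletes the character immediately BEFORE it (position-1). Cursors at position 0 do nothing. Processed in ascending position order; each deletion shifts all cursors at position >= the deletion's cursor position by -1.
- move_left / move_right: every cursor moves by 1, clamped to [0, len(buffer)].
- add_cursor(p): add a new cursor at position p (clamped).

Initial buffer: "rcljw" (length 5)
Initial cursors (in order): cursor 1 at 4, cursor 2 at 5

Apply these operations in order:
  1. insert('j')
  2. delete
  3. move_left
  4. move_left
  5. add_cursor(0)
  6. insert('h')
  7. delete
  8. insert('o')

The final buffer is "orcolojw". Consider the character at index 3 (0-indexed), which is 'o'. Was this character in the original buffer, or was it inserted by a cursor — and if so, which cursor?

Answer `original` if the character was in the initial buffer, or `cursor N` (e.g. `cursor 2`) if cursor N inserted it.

Answer: cursor 1

Derivation:
After op 1 (insert('j')): buffer="rcljjwj" (len 7), cursors c1@5 c2@7, authorship ....1.2
After op 2 (delete): buffer="rcljw" (len 5), cursors c1@4 c2@5, authorship .....
After op 3 (move_left): buffer="rcljw" (len 5), cursors c1@3 c2@4, authorship .....
After op 4 (move_left): buffer="rcljw" (len 5), cursors c1@2 c2@3, authorship .....
After op 5 (add_cursor(0)): buffer="rcljw" (len 5), cursors c3@0 c1@2 c2@3, authorship .....
After op 6 (insert('h')): buffer="hrchlhjw" (len 8), cursors c3@1 c1@4 c2@6, authorship 3..1.2..
After op 7 (delete): buffer="rcljw" (len 5), cursors c3@0 c1@2 c2@3, authorship .....
After op 8 (insert('o')): buffer="orcolojw" (len 8), cursors c3@1 c1@4 c2@6, authorship 3..1.2..
Authorship (.=original, N=cursor N): 3 . . 1 . 2 . .
Index 3: author = 1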